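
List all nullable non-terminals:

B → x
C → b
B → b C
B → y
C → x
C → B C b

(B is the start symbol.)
There are no ε-productions, so no non-terminal can derive ε.
No non-terminals are nullable.

Answer: None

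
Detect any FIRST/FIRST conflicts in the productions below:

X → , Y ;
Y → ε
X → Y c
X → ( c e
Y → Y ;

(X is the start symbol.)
A FIRST/FIRST conflict occurs when two productions N → α and N → β for the same non-terminal have FIRST(α) ∩ FIRST(β) ≠ ∅ (with ε ∈ FIRST of a nullable right-hand side, so two nullable alternatives also conflict).

FIRST sets of the non-terminals at (or reachable through a nullable prefix from) the front of some alternative:
  FIRST(Y) = { ';', ε }

Productions for X:
  X → , Y ;: FIRST = { ',' }
  X → Y c: FIRST = { ';', 'c' }
  X → ( c e: FIRST = { '(' }
Productions for Y:
  Y → ε: FIRST = { ε }
  Y → Y ;: FIRST = { ';' }

All alternatives of each non-terminal have pairwise disjoint FIRST sets.

Answer: No FIRST/FIRST conflicts.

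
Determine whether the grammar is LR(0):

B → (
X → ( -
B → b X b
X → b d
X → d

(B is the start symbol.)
A grammar is LR(0) if no state in the canonical LR(0) collection has:
  - both a shift item (dot before a terminal) and a complete item (shift-reduce conflict), or
  - two or more complete items (reduce-reduce conflict; the accept item [B' → B .] counts as a complete item here).

Augment with B' → B and build the canonical LR(0) collection (I0 = CLOSURE({[B' → . B]}), then GOTO on every symbol after a dot until no new states appear). It has 11 states:
  I0: { [B → . (], [B → . b X b], [B' → . B] }  — shift
  I1: { [B → ( .] }  — reduce
  I2: { [B' → B .] }  — accept
  I3: { [B → b . X b], [X → . ( -], [X → . b d], [X → . d] }  — shift
  I4: { [X → ( . -] }  — shift
  I5: { [B → b X . b] }  — shift
  I6: { [X → b . d] }  — shift
  I7: { [X → d .] }  — reduce
  I8: { [X → b d .] }  — reduce
  I9: { [B → b X b .] }  — reduce
  I10: { [X → ( - .] }  — reduce

Every state is either a pure shift/goto state or contains exactly one complete item and nothing to shift — no conflicts. The grammar is LR(0).

Answer: Yes, the grammar is LR(0)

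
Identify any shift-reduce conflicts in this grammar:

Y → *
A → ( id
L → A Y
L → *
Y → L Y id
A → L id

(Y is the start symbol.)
A shift-reduce conflict occurs when an LR(0) state has both:
  - a complete (reduce) item [A → α .] (dot at the end), and
  - a shift item [B → β . c γ] (dot before a terminal).

Augment with Y' → Y and build the canonical LR(0) collection (I0 = CLOSURE({[Y' → . Y]}), then GOTO on every symbol after a dot until no new states appear). It has 11 states:
  I0: { [A → . ( id], [A → . L id], [L → . *], [L → . A Y], [Y → . *], [Y → . L Y id], [Y' → . Y] }  — shift
  I1: { [A → ( . id] }  — shift
  I2: { [L → * .], [Y → * .] }  — 2 reduces
  I3: { [A → . ( id], [A → . L id], [L → . *], [L → . A Y], [L → A . Y], [Y → . *], [Y → . L Y id] }  — shift
  I4: { [A → . ( id], [A → . L id], [A → L . id], [L → . *], [L → . A Y], [Y → . *], [Y → . L Y id], [Y → L . Y id] }  — shift
  I5: { [Y' → Y .] }  — accept
  I6: { [Y → L Y . id] }  — shift
  I7: { [A → L id .] }  — reduce
  I8: { [Y → L Y id .] }  — reduce
  I9: { [L → A Y .] }  — reduce
  I10: { [A → ( id .] }  — reduce

No state contains both a complete item and a shift item.

Answer: No shift-reduce conflicts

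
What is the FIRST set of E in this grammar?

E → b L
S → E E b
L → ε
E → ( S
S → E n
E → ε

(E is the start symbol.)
From E → b L:
  - b is a terminal: add 'b' and stop
From E → ( S:
  - '(' is a terminal: add '(' and stop
From E → ε:
  - ε-production, so ε ∈ FIRST(E)

Collecting: FIRST(E) = { '(', 'b', ε }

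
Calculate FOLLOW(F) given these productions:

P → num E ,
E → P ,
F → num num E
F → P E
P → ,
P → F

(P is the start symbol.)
{ $, ',', 'num' }

In P → F: F is at the end, add FOLLOW(P)

The FOLLOW sets referred to above (computed the same way, to a fixed point):
  FOLLOW(P) = { $, ',', 'num' }

Taking the union: FOLLOW(F) = { $, ',', 'num' }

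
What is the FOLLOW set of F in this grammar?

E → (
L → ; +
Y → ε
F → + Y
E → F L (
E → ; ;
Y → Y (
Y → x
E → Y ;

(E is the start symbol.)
{ ';' }

To compute FOLLOW(F), find every occurrence of F on a right-hand side N → α F β: add FIRST(β) \ {ε}, and if β is empty or nullable also add FOLLOW(N). Iterate to a fixed point.

In E → F L (: F is followed by L '(', add FIRST(L '(') \ {ε} = { ';' }

Taking the union: FOLLOW(F) = { ';' }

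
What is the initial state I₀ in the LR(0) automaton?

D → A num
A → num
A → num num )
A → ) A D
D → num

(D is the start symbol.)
{ [A → . ) A D], [A → . num num )], [A → . num], [D → . A num], [D → . num], [D' → . D] }

First, augment the grammar with D' → D
I₀ = CLOSURE({ [D' → . D] }):
  [D' → . D] has the dot before D: add [D → . A num], [D → . num]
  [D → . A num] has the dot before A: add [A → . num], [A → . num num )], [A → . ) A D]
No further items can be added.

I₀ = { [A → . ) A D], [A → . num num )], [A → . num], [D → . A num], [D → . num], [D' → . D] }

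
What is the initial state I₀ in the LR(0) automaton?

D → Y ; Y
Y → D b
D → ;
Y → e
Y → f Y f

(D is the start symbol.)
{ [D → . ;], [D → . Y ; Y], [D' → . D], [Y → . D b], [Y → . e], [Y → . f Y f] }

First, augment the grammar with D' → D
I₀ = CLOSURE({ [D' → . D] }):
  [D' → . D] has the dot before D: add [D → . Y ; Y], [D → . ;]
  [D → . Y ; Y] has the dot before Y: add [Y → . D b], [Y → . e], [Y → . f Y f]
No further items can be added.

I₀ = { [D → . ;], [D → . Y ; Y], [D' → . D], [Y → . D b], [Y → . e], [Y → . f Y f] }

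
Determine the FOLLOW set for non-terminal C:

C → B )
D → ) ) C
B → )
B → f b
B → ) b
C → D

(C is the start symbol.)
{ $ }

C is the start symbol, so $ ∈ FOLLOW(C).
In D → ) ) C: C is at the end, add FOLLOW(D)

The FOLLOW sets referred to above (computed the same way, to a fixed point):
  FOLLOW(D) = { $ }

Taking the union: FOLLOW(C) = { $ }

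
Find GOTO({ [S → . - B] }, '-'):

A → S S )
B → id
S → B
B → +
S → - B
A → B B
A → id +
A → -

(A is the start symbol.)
{ [B → . +], [B → . id], [S → - . B] }

GOTO(I, '-') = CLOSURE({ [A → αX.β] : [A → α.Xβ] ∈ I, X = '-' })

Items with dot before '-', with the dot advanced:
  [S → . - B] → [S → - . B]
Closure of the advanced items:
  [S → - . B] has the dot before B: add [B → . id], [B → . +]

GOTO = { [B → . +], [B → . id], [S → - . B] }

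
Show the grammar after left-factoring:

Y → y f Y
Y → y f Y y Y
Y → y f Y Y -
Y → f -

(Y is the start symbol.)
Left-factoring transforms A → αβ₁ | αβ₂ into A → αA' and A' → β₁ | β₂
(α is the longest common prefix among the alternatives). Repeat until
no nonterminal has two alternatives with a common prefix.

Round 1: Y has alternatives sharing prefix 'y f Y'. Introduce Y': Y → y f Y Y'
  Add: Y' → ε
  Add: Y' → y Y
  Add: Y' → Y -

No remaining common prefixes — done.

Resulting grammar:
Y → y f Y Y'
Y' → ε
Y' → y Y
Y' → Y -
Y → f -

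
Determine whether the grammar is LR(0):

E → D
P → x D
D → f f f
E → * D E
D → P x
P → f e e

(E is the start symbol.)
Yes, the grammar is LR(0)

A grammar is LR(0) if no state in the canonical LR(0) collection has:
  - both a shift item (dot before a terminal) and a complete item (shift-reduce conflict), or
  - two or more complete items (reduce-reduce conflict; the accept item [E' → E .] counts as a complete item here).

Augment with E' → E and build the canonical LR(0) collection (I0 = CLOSURE({[E' → . E]}), then GOTO on every symbol after a dot until no new states appear). It has 15 states:
  I0: { [D → . P x], [D → . f f f], [E → . * D E], [E → . D], [E' → . E], [P → . f e e], [P → . x D] }  — shift
  I1: { [D → . P x], [D → . f f f], [E → * . D E], [P → . f e e], [P → . x D] }  — shift
  I2: { [E → D .] }  — reduce
  I3: { [E' → E .] }  — accept
  I4: { [D → P . x] }  — shift
  I5: { [D → f . f f], [P → f . e e] }  — shift
  I6: { [D → . P x], [D → . f f f], [P → . f e e], [P → . x D], [P → x . D] }  — shift
  I7: { [P → x D .] }  — reduce
  I8: { [P → f e . e] }  — shift
  I9: { [D → f f . f] }  — shift
  I10: { [D → f f f .] }  — reduce
  I11: { [P → f e e .] }  — reduce
  I12: { [D → P x .] }  — reduce
  I13: { [D → . P x], [D → . f f f], [E → * D . E], [E → . * D E], [E → . D], [P → . f e e], [P → . x D] }  — shift
  I14: { [E → * D E .] }  — reduce

Every state is either a pure shift/goto state or contains exactly one complete item and nothing to shift — no conflicts. The grammar is LR(0).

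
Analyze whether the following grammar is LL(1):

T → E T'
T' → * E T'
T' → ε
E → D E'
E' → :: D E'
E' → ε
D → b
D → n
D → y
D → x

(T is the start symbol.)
Relevant sets:
  FOLLOW(T') = { $ }
  FOLLOW(E') = { $, '*' }

For T':
  PREDICT(T' → '*' E T') = { '*' }
  PREDICT(T' → ε) = { $ }
For E':
  PREDICT(E' → :: D E') = { '::' }
  PREDICT(E' → ε) = { $, '*' }
For D:
  PREDICT(D → b) = { 'b' }
  PREDICT(D → n) = { 'n' }
  PREDICT(D → y) = { 'y' }
  PREDICT(D → x) = { 'x' }
T, E have a single production, so nothing to check there.

All predict sets are disjoint. The grammar IS LL(1).

Answer: Yes, the grammar is LL(1).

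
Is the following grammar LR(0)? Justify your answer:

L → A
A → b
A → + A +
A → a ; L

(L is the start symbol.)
Yes, the grammar is LR(0)

Augment with L' → L and build the canonical LR(0) collection (I0 = CLOSURE({[L' → . L]}), then GOTO on every symbol after a dot until no new states appear). It has 10 states:
  I0: { [A → . + A +], [A → . a ; L], [A → . b], [L → . A], [L' → . L] }  — shift
  I1: { [A → + . A +], [A → . + A +], [A → . a ; L], [A → . b] }  — shift
  I2: { [L → A .] }  — reduce
  I3: { [L' → L .] }  — accept
  I4: { [A → a . ; L] }  — shift
  I5: { [A → b .] }  — reduce
  I6: { [A → . + A +], [A → . a ; L], [A → . b], [A → a ; . L], [L → . A] }  — shift
  I7: { [A → a ; L .] }  — reduce
  I8: { [A → + A . +] }  — shift
  I9: { [A → + A + .] }  — reduce

Every state is either a pure shift/goto state or contains exactly one complete item and nothing to shift — no conflicts. The grammar is LR(0).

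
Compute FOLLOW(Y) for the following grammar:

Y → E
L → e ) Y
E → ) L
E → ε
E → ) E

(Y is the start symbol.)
{ $ }

To compute FOLLOW(Y), find every occurrence of Y on a right-hand side N → α Y β: add FIRST(β) \ {ε}, and if β is empty or nullable also add FOLLOW(N). Iterate to a fixed point.

Y is the start symbol, so $ ∈ FOLLOW(Y).
In L → e ) Y: Y is at the end, add FOLLOW(L)

The FOLLOW sets referred to above (computed the same way, to a fixed point):
  FOLLOW(L) = { $ }

Taking the union: FOLLOW(Y) = { $ }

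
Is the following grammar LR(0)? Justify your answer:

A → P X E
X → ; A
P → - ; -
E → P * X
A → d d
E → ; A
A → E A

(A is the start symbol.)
A grammar is LR(0) if no state in the canonical LR(0) collection has:
  - both a shift item (dot before a terminal) and a complete item (shift-reduce conflict), or
  - two or more complete items (reduce-reduce conflict; the accept item [A' → A .] counts as a complete item here).

Augment with A' → A and build the canonical LR(0) collection (I0 = CLOSURE({[A' → . A]}), then GOTO on every symbol after a dot until no new states appear). It has 19 states:
  I0: { [A → . E A], [A → . P X E], [A → . d d], [A' → . A], [E → . ; A], [E → . P * X], [P → . - ; -] }  — shift
  I1: { [P → - . ; -] }  — shift
  I2: { [A → . E A], [A → . P X E], [A → . d d], [E → . ; A], [E → . P * X], [E → ; . A], [P → . - ; -] }  — shift
  I3: { [A' → A .] }  — accept
  I4: { [A → . E A], [A → . P X E], [A → . d d], [A → E . A], [E → . ; A], [E → . P * X], [P → . - ; -] }  — shift
  I5: { [A → P . X E], [E → P . * X], [X → . ; A] }  — shift
  I6: { [A → d . d] }  — shift
  I7: { [A → d d .] }  — reduce
  I8: { [E → P * . X], [X → . ; A] }  — shift
  I9: { [A → . E A], [A → . P X E], [A → . d d], [E → . ; A], [E → . P * X], [P → . - ; -], [X → ; . A] }  — shift
  I10: { [A → P X . E], [E → . ; A], [E → . P * X], [P → . - ; -] }  — shift
  I11: { [A → P X E .] }  — reduce
  I12: { [E → P . * X] }  — shift
  I13: { [X → ; A .] }  — reduce
  I14: { [E → P * X .] }  — reduce
  I15: { [A → E A .] }  — reduce
  I16: { [E → ; A .] }  — reduce
  I17: { [P → - ; . -] }  — shift
  I18: { [P → - ; - .] }  — reduce

Every state is either a pure shift/goto state or contains exactly one complete item and nothing to shift — no conflicts. The grammar is LR(0).

Answer: Yes, the grammar is LR(0)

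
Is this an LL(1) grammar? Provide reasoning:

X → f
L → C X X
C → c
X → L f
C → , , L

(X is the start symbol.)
A grammar is LL(1) if for each non-terminal N with multiple productions, the predict sets of those productions are pairwise disjoint, where PREDICT(N → α) = (FIRST(α) \ {ε}) ∪ (FOLLOW(N) if α ⇒* ε).

Relevant sets:
  FIRST(L) = { ',', 'c' }

For X:
  PREDICT(X → f) = { 'f' }
  PREDICT(X → L f) = { ',', 'c' }
For C:
  PREDICT(C → c) = { 'c' }
  PREDICT(C → ',' ',' L) = { ',' }
L has a single production, so nothing to check there.

All predict sets are disjoint. The grammar IS LL(1).

Answer: Yes, the grammar is LL(1).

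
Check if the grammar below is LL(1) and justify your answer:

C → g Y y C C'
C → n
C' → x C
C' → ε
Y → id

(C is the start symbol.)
A grammar is LL(1) if for each non-terminal N with multiple productions, the predict sets of those productions are pairwise disjoint, where PREDICT(N → α) = (FIRST(α) \ {ε}) ∪ (FOLLOW(N) if α ⇒* ε).

Relevant sets:
  FOLLOW(C') = { $, 'x' }

For C:
  PREDICT(C → g Y y C C') = { 'g' }
  PREDICT(C → n) = { 'n' }
For C':
  PREDICT(C' → x C) = { 'x' }
  PREDICT(C' → ε) = { $, 'x' }
Y has a single production, so nothing to check there.

Conflict found: Predict set conflict for C': { 'x' }
The grammar is NOT LL(1).

Answer: No. Predict set conflict for C': { 'x' }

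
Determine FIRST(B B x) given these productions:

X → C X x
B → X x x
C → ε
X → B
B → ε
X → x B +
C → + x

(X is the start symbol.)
FIRST sets of the non-terminals involved (from the grammar, by fixed-point iteration):
  FIRST(B) = { '+', 'x', ε }

To compute FIRST(B B x), process the symbols left to right:
Symbol B is a non-terminal. Add FIRST(B) \ {ε} = { '+', 'x' }
B is nullable (ε ∈ FIRST(B)), continue to the next symbol.
Symbol B is a non-terminal. Add FIRST(B) \ {ε} = { '+', 'x' }
B is nullable (ε ∈ FIRST(B)), continue to the next symbol.
Symbol x is a terminal. Add 'x' and stop.
FIRST(B B x) = { '+', 'x' }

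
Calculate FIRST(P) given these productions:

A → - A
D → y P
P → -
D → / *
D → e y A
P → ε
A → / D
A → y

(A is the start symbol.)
{ '-', ε }

To compute FIRST(P), examine every production with P on the left-hand side, reading each right-hand side left to right until a non-nullable symbol is reached.

From P → -:
  - '-' is a terminal: add '-' and stop
From P → ε:
  - ε-production, so ε ∈ FIRST(P)

Collecting: FIRST(P) = { '-', ε }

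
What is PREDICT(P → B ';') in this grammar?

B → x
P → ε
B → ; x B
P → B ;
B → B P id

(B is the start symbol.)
PREDICT(P → B ';') = (FIRST(RHS) \ {ε}) ∪ (FOLLOW(P) if ε ∈ FIRST(RHS), i.e. RHS ⇒* ε)
FIRST(B) = { ';', 'x' }
FIRST(B ';') = { ';', 'x' }
ε ∉ FIRST(B ';'), so FOLLOW(P) is not added.
PREDICT(P → B ';') = { ';', 'x' }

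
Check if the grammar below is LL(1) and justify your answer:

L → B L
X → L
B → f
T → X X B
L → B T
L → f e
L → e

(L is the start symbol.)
Relevant sets:
  FIRST(B) = { 'f' }

For L:
  PREDICT(L → B L) = { 'f' }
  PREDICT(L → B T) = { 'f' }
  PREDICT(L → f e) = { 'f' }
  PREDICT(L → e) = { 'e' }
X, B, T have a single production, so nothing to check there.

Conflict found: Predict set conflict for L: { 'f' }
The grammar is NOT LL(1).

Answer: No. Predict set conflict for L: { 'f' }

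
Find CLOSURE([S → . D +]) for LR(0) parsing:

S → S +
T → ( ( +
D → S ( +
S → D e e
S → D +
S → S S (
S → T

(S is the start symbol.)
Start with: [S → . D +]
  [S → . D +] has the dot before D: add [D → . S ( +]
  [D → . S ( +] has the dot before S: add [S → . S +], [S → . D e e], [S → . S S (], [S → . T]
  [S → . T] has the dot before T: add [T → . ( ( +]
No further items can be added.

CLOSURE = { [D → . S ( +], [S → . D +], [S → . D e e], [S → . S +], [S → . S S (], [S → . T], [T → . ( ( +] }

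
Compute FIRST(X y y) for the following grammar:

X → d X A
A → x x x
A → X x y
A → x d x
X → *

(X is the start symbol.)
FIRST sets of the non-terminals involved (from the grammar, by fixed-point iteration):
  FIRST(X) = { '*', 'd' }

To compute FIRST(X y y), process the symbols left to right:
Symbol X is a non-terminal. Add FIRST(X) \ {ε} = { '*', 'd' }
X is not nullable (ε ∉ FIRST(X)), so stop here.
FIRST(X y y) = { '*', 'd' }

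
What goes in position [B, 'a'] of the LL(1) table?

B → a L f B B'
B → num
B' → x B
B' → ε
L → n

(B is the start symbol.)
To find M[B, 'a'], we find productions for B where 'a' is in the predict set (PREDICT(N → α) = (FIRST(α) \ {ε}) ∪ (FOLLOW(N) if α ⇒* ε)).

B → a L f B B': PREDICT = { 'a' }
  'a' is in predict set, so this production goes in M[B, 'a']
B → num: PREDICT = { 'num' }

M[B, 'a'] = B → a L f B B'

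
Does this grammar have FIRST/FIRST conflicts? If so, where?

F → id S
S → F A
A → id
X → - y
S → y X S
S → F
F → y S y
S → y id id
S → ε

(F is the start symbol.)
Yes. S → F A / S → y X S on { 'y' }; S → F A / S → F on { 'id', 'y' }; S → F A / S → y id id on { 'y' }; S → y X S / S → F on { 'y' }; S → y X S / S → y id id on { 'y' }; S → F / S → y id id on { 'y' }

A FIRST/FIRST conflict occurs when two productions N → α and N → β for the same non-terminal have FIRST(α) ∩ FIRST(β) ≠ ∅ (with ε ∈ FIRST of a nullable right-hand side, so two nullable alternatives also conflict).

FIRST sets of the non-terminals at (or reachable through a nullable prefix from) the front of some alternative:
  FIRST(F) = { 'id', 'y' }

Productions for F:
  F → id S: FIRST = { 'id' }
  F → y S y: FIRST = { 'y' }
Productions for S:
  S → F A: FIRST = { 'id', 'y' }
  S → y X S: FIRST = { 'y' }
  S → F: FIRST = { 'id', 'y' }
  S → y id id: FIRST = { 'y' }
  S → ε: FIRST = { ε }
A, X have only one production, so no FIRST/FIRST conflict is possible there.

Conflict for S: S → F A and S → y X S
  Overlap: { 'y' }
Conflict for S: S → F A and S → F
  Overlap: { 'id', 'y' }
Conflict for S: S → F A and S → y id id
  Overlap: { 'y' }
Conflict for S: S → y X S and S → F
  Overlap: { 'y' }
Conflict for S: S → y X S and S → y id id
  Overlap: { 'y' }
Conflict for S: S → F and S → y id id
  Overlap: { 'y' }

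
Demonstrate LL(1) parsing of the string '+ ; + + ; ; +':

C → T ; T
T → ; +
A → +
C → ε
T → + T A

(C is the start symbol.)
LL(1) parsing maintains a stack (initially the start symbol over $) and the input. At each step: if the stack top is a terminal, match it against the current input token; if it is a non-terminal N, replace it with the RHS of M[N, lookahead] (the unique production whose predict set contains the lookahead).

Stack is shown with the top on the left.

Stack        Input            Action
------------------------------------
C $          + ; + + ; ; + $  output C → T ; T
T ; T $      + ; + + ; ; + $  output T → + T A
+ T A ; T $  + ; + + ; ; + $  match '+'
T A ; T $    ; + + ; ; + $    output T → ; +
; + A ; T $  ; + + ; ; + $    match ';'
+ A ; T $    + + ; ; + $      match '+'
A ; T $      + ; ; + $        output A → +
+ ; T $      + ; ; + $        match '+'
; T $        ; ; + $          match ';'
T $          ; + $            output T → ; +
; + $        ; + $            match ';'
+ $          + $              match '+'
$            $                accept

The string is accepted.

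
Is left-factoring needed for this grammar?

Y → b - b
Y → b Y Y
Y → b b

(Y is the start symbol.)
Yes, Y has productions with common prefix 'b'

Left-factoring is needed when two productions for the same non-terminal
share a common prefix on the right-hand side.

Productions for Y:
  Y → b - b
  Y → b Y Y
  Y → b b

Found common prefix 'b' in productions for Y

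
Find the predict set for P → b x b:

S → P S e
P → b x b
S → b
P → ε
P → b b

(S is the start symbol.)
{ 'b' }

PREDICT(P → b x b) = (FIRST(RHS) \ {ε}) ∪ (FOLLOW(P) if ε ∈ FIRST(RHS), i.e. RHS ⇒* ε)
FIRST(b x b) = { 'b' }
ε ∉ FIRST(b x b), so FOLLOW(P) is not added.
PREDICT(P → b x b) = { 'b' }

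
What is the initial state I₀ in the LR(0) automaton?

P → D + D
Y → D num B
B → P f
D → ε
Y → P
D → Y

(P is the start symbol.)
{ [D → . Y], [D → .], [P → . D + D], [P' → . P], [Y → . D num B], [Y → . P] }

First, augment the grammar with P' → P
I₀ = CLOSURE({ [P' → . P] }):
  [P' → . P] has the dot before P: add [P → . D + D]
  [P → . D + D] has the dot before D: add [D → .], [D → . Y]
  [D → . Y] has the dot before Y: add [Y → . D num B], [Y → . P]
No further items can be added.

I₀ = { [D → . Y], [D → .], [P → . D + D], [P' → . P], [Y → . D num B], [Y → . P] }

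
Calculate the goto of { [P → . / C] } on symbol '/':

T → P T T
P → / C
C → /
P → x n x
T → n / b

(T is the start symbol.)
{ [C → . /], [P → / . C] }

GOTO(I, '/') = CLOSURE({ [A → αX.β] : [A → α.Xβ] ∈ I, X = '/' })

Items with dot before '/', with the dot advanced:
  [P → . / C] → [P → / . C]
Closure of the advanced items:
  [P → / . C] has the dot before C: add [C → . /]

GOTO = { [C → . /], [P → / . C] }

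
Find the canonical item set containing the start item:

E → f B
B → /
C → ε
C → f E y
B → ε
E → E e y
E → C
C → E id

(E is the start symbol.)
First, augment the grammar with E' → E
I₀ = CLOSURE({ [E' → . E] }):
  [E' → . E] has the dot before E: add [E → . f B], [E → . E e y], [E → . C]
  [E → . C] has the dot before C: add [C → .], [C → . f E y], [C → . E id]
No further items can be added.

I₀ = { [C → . E id], [C → . f E y], [C → .], [E → . C], [E → . E e y], [E → . f B], [E' → . E] }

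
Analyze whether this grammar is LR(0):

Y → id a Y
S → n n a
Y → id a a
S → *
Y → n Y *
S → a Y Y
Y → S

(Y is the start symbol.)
A grammar is LR(0) if no state in the canonical LR(0) collection has:
  - both a shift item (dot before a terminal) and a complete item (shift-reduce conflict), or
  - two or more complete items (reduce-reduce conflict; the accept item [Y' → Y .] counts as a complete item here).

Augment with Y' → Y and build the canonical LR(0) collection (I0 = CLOSURE({[Y' → . Y]}), then GOTO on every symbol after a dot until no new states appear). It has 16 states:
  I0: { [S → . *], [S → . a Y Y], [S → . n n a], [Y → . S], [Y → . id a Y], [Y → . id a a], [Y → . n Y *], [Y' → . Y] }  — shift
  I1: { [S → * .] }  — reduce
  I2: { [Y → S .] }  — reduce
  I3: { [Y' → Y .] }  — accept
  I4: { [S → . *], [S → . a Y Y], [S → . n n a], [S → a . Y Y], [Y → . S], [Y → . id a Y], [Y → . id a a], [Y → . n Y *] }  — shift
  I5: { [Y → id . a Y], [Y → id . a a] }  — shift
  I6: { [S → . *], [S → . a Y Y], [S → . n n a], [S → n . n a], [Y → . S], [Y → . id a Y], [Y → . id a a], [Y → . n Y *], [Y → n . Y *] }  — shift
  I7: { [Y → n Y . *] }  — shift
  I8: { [S → . *], [S → . a Y Y], [S → . n n a], [S → n . n a], [S → n n . a], [Y → . S], [Y → . id a Y], [Y → . id a a], [Y → . n Y *], [Y → n . Y *] }  — shift
  I9: { [S → . *], [S → . a Y Y], [S → . n n a], [S → a . Y Y], [S → n n a .], [Y → . S], [Y → . id a Y], [Y → . id a a], [Y → . n Y *] }  — shift, reduce
  I10: { [S → . *], [S → . a Y Y], [S → . n n a], [S → a Y . Y], [Y → . S], [Y → . id a Y], [Y → . id a a], [Y → . n Y *] }  — shift
  I11: { [S → a Y Y .] }  — reduce
  I12: { [Y → n Y * .] }  — reduce
  I13: { [S → . *], [S → . a Y Y], [S → . n n a], [Y → . S], [Y → . id a Y], [Y → . id a a], [Y → . n Y *], [Y → id a . Y], [Y → id a . a] }  — shift
  I14: { [Y → id a Y .] }  — reduce
  I15: { [S → . *], [S → . a Y Y], [S → . n n a], [S → a . Y Y], [Y → . S], [Y → . id a Y], [Y → . id a a], [Y → . n Y *], [Y → id a a .] }  — shift, reduce

Conflict in state I9:
  Shift-reduce conflict between [S → n n a .] and [S → . *]
So the grammar is NOT LR(0).

Answer: No. Shift-reduce conflict between [S → n n a .] and [S → . *]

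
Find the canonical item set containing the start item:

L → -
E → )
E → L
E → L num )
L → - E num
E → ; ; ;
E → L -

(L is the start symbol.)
First, augment the grammar with L' → L
I₀ = CLOSURE({ [L' → . L] }):
  [L' → . L] has the dot before L: add [L → . -], [L → . - E num]
No further items can be added.

I₀ = { [L → . - E num], [L → . -], [L' → . L] }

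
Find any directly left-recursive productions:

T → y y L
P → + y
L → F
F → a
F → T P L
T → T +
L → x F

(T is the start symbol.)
Direct left recursion occurs when N → N α for some non-terminal N (the right-hand side begins with the left-hand side itself).

T → y y L: starts with y
P → + y: starts with '+'
L → F: starts with F
F → a: starts with a
F → T P L: starts with T
T → T +: LEFT RECURSIVE (starts with T)
L → x F: starts with x

The grammar has direct left recursion on: T.

Answer: Yes, T is left-recursive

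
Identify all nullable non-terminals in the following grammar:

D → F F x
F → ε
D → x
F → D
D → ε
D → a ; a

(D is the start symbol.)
{ 'D', 'F' }

ε-productions: F → ε, D → ε
So F, D are immediately nullable.
Every non-terminal is now nullable.
Nullable = { 'D', 'F' }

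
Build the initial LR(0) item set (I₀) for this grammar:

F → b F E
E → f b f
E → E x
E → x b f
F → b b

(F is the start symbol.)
{ [F → . b F E], [F → . b b], [F' → . F] }

First, augment the grammar with F' → F
I₀ = CLOSURE({ [F' → . F] }):
  [F' → . F] has the dot before F: add [F → . b F E], [F → . b b]
No further items can be added.

I₀ = { [F → . b F E], [F → . b b], [F' → . F] }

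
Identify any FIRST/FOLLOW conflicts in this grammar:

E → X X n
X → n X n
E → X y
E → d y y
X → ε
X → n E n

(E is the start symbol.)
A FIRST/FOLLOW conflict occurs when a non-terminal N has a nullable alternative N → β (β ⇒* ε) and another alternative N → α with FIRST(α) ∩ FOLLOW(N) ≠ ∅: on such a lookahead the parser cannot decide between expanding α and letting N vanish via β.

Nullable non-terminals: X.

X: nullable alternative(s) X → ε; FOLLOW(X) = { 'n', 'y' }
  X → n X n: FIRST \ {ε} = { 'n' } — overlaps FOLLOW(X) on { 'n' }: CONFLICT
  X → ε: FIRST \ {ε} = { } — this is the only nullable alternative, skip
  X → n E n: FIRST \ {ε} = { 'n' } — overlaps FOLLOW(X) on { 'n' }: CONFLICT

E has no nullable alternative, so no FIRST/FOLLOW check is needed there.

So the grammar has 2 FIRST/FOLLOW conflicts (marked CONFLICT above).

Answer: Yes. X → n X n with FOLLOW(X) on { 'n' }; X → n E n with FOLLOW(X) on { 'n' }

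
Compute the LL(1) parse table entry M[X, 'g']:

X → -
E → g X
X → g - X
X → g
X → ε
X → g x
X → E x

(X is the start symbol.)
X → g - X, X → g, X → g x, X → E x

To find M[X, 'g'], we find productions for X where 'g' is in the predict set (PREDICT(N → α) = (FIRST(α) \ {ε}) ∪ (FOLLOW(N) if α ⇒* ε)).

Relevant sets:
  FIRST(E) = { 'g' }
  FOLLOW(X) = { $, 'x' }

X → -: PREDICT = { '-' }
X → g - X: PREDICT = { 'g' }
  'g' is in predict set, so this production goes in M[X, 'g']
X → g: PREDICT = { 'g' }
  'g' is in predict set, so this production goes in M[X, 'g']
X → ε: PREDICT = { $, 'x' }
X → g x: PREDICT = { 'g' }
  'g' is in predict set, so this production goes in M[X, 'g']
X → E x: PREDICT = { 'g' }
  'g' is in predict set, so this production goes in M[X, 'g']

M[X, 'g'] = X → g - X, X → g, X → g x, X → E x  (a multiply-defined cell — the grammar is not LL(1))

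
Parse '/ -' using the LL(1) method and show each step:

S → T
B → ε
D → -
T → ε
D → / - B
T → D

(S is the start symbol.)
LL(1) parsing maintains a stack (initially the start symbol over $) and the input. At each step: if the stack top is a terminal, match it against the current input token; if it is a non-terminal N, replace it with the RHS of M[N, lookahead] (the unique production whose predict set contains the lookahead).

Stack is shown with the top on the left.

Stack    Input  Action
----------------------
S $      / - $  output S → T
T $      / - $  output T → D
D $      / - $  output D → / - B
/ - B $  / - $  match '/'
- B $    - $    match '-'
B $      $      output B → ε
$        $      accept

The string is accepted.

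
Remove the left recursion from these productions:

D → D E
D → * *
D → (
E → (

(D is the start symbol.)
D → * * D'
D → ( D'
D' → E D'
D' → ε
E → (

D is directly left-recursive. The standard transformation for
  A → A α₁ | ... | A α_m | β₁ | ... | β_n
is
  A  → β₁ A' | ... | β_n A'
  A' → α₁ A' | ... | α_m A' | ε

D → * * becomes D → * * D'
D → ( becomes D → ( D'
D → D E becomes D' → E D'
Add D' → ε

Productions for other non-terminals are unchanged:
  E → (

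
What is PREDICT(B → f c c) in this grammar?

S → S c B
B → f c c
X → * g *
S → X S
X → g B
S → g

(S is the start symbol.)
PREDICT(B → f c c) = (FIRST(RHS) \ {ε}) ∪ (FOLLOW(B) if ε ∈ FIRST(RHS), i.e. RHS ⇒* ε)
FIRST(f c c) = { 'f' }
ε ∉ FIRST(f c c), so FOLLOW(B) is not added.
PREDICT(B → f c c) = { 'f' }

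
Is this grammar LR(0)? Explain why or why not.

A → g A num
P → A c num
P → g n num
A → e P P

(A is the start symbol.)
Yes, the grammar is LR(0)

A grammar is LR(0) if no state in the canonical LR(0) collection has:
  - both a shift item (dot before a terminal) and a complete item (shift-reduce conflict), or
  - two or more complete items (reduce-reduce conflict; the accept item [A' → A .] counts as a complete item here).

Augment with A' → A and build the canonical LR(0) collection (I0 = CLOSURE({[A' → . A]}), then GOTO on every symbol after a dot until no new states appear). It has 14 states:
  I0: { [A → . e P P], [A → . g A num], [A' → . A] }  — shift
  I1: { [A' → A .] }  — accept
  I2: { [A → . e P P], [A → . g A num], [A → e . P P], [P → . A c num], [P → . g n num] }  — shift
  I3: { [A → . e P P], [A → . g A num], [A → g . A num] }  — shift
  I4: { [A → g A . num] }  — shift
  I5: { [A → g A num .] }  — reduce
  I6: { [P → A . c num] }  — shift
  I7: { [A → . e P P], [A → . g A num], [A → e P . P], [P → . A c num], [P → . g n num] }  — shift
  I8: { [A → . e P P], [A → . g A num], [A → g . A num], [P → g . n num] }  — shift
  I9: { [P → g n . num] }  — shift
  I10: { [P → g n num .] }  — reduce
  I11: { [A → e P P .] }  — reduce
  I12: { [P → A c . num] }  — shift
  I13: { [P → A c num .] }  — reduce

Every state is either a pure shift/goto state or contains exactly one complete item and nothing to shift — no conflicts. The grammar is LR(0).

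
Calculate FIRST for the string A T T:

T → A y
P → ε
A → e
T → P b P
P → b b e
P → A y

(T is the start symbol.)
FIRST sets of the non-terminals involved (from the grammar, by fixed-point iteration):
  FIRST(A) = { 'e' }

To compute FIRST(A T T), process the symbols left to right:
Symbol A is a non-terminal. Add FIRST(A) \ {ε} = { 'e' }
A is not nullable (ε ∉ FIRST(A)), so stop here.
FIRST(A T T) = { 'e' }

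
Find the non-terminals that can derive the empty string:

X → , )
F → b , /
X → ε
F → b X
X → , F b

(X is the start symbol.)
A non-terminal is nullable if it can derive ε (the empty string): either it has an ε-production, or it has a production whose right-hand side consists entirely of nullable non-terminals.

ε-productions: X → ε
So X is immediately nullable.
No further non-terminal can be added: every production for the remaining non-terminals contains a terminal or a non-nullable non-terminal.
Nullable = { 'X' }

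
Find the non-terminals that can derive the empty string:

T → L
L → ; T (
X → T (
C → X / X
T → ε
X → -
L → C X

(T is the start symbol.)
{ 'T' }

A non-terminal is nullable if it can derive ε (the empty string): either it has an ε-production, or it has a production whose right-hand side consists entirely of nullable non-terminals.

ε-productions: T → ε
So T is immediately nullable.
No further non-terminal can be added: every production for the remaining non-terminals contains a terminal or a non-nullable non-terminal.
Nullable = { 'T' }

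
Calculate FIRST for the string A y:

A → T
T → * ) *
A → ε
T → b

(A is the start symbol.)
FIRST sets of the non-terminals involved (from the grammar, by fixed-point iteration):
  FIRST(A) = { '*', 'b', ε }

To compute FIRST(A y), process the symbols left to right:
Symbol A is a non-terminal. Add FIRST(A) \ {ε} = { '*', 'b' }
A is nullable (ε ∈ FIRST(A)), continue to the next symbol.
Symbol y is a terminal. Add 'y' and stop.
FIRST(A y) = { '*', 'b', 'y' }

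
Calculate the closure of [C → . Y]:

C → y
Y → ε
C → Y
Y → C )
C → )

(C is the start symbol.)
{ [C → . )], [C → . Y], [C → . y], [Y → . C )], [Y → .] }

Start with: [C → . Y]
  [C → . Y] has the dot before Y: add [Y → .], [Y → . C )]
  [Y → . C )] has the dot before C: add [C → . y], [C → . )]
No further items can be added.

CLOSURE = { [C → . )], [C → . Y], [C → . y], [Y → . C )], [Y → .] }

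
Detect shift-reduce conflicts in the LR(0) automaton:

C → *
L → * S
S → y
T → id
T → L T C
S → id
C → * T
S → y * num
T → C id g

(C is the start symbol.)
Augment with C' → C and build the canonical LR(0) collection (I0 = CLOSURE({[C' → . C]}), then GOTO on every symbol after a dot until no new states appear). It has 17 states:
  I0: { [C → . * T], [C → . *], [C' → . C] }  — shift
  I1: { [C → * . T], [C → * .], [C → . * T], [C → . *], [L → . * S], [T → . C id g], [T → . L T C], [T → . id] }  — shift, reduce
  I2: { [C' → C .] }  — accept
  I3: { [C → * . T], [C → * .], [C → . * T], [C → . *], [L → * . S], [L → . * S], [S → . id], [S → . y * num], [S → . y], [T → . C id g], [T → . L T C], [T → . id] }  — shift, reduce
  I4: { [T → C . id g] }  — shift
  I5: { [C → . * T], [C → . *], [L → . * S], [T → . C id g], [T → . L T C], [T → . id], [T → L . T C] }  — shift
  I6: { [C → * T .] }  — reduce
  I7: { [T → id .] }  — reduce
  I8: { [C → . * T], [C → . *], [T → L T . C] }  — shift
  I9: { [T → L T C .] }  — reduce
  I10: { [T → C id . g] }  — shift
  I11: { [T → C id g .] }  — reduce
  I12: { [L → * S .] }  — reduce
  I13: { [S → id .], [T → id .] }  — 2 reduces
  I14: { [S → y . * num], [S → y .] }  — shift, reduce
  I15: { [S → y * . num] }  — shift
  I16: { [S → y * num .] }  — reduce

I1 contains reduce item [C → * .] and shift items [C → . *], [C → . * T], [L → . * S], [T → . id] — shift-reduce conflict.
I3 contains reduce item [C → * .] and shift items [C → . *], [C → . * T], [L → . * S], [S → . id], [S → . y], [S → . y * num], [T → . id] — shift-reduce conflict.
I14 contains reduce item [S → y .] and shift item [S → y . * num] — shift-reduce conflict.

Answer: Yes — I1: [C → * .] vs [C → . *]; I3: [C → * .] vs [C → . *]; I14: [S → y .] vs [S → y . * num]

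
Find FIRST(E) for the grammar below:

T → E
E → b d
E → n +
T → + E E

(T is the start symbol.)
To compute FIRST(E), examine every production with E on the left-hand side, reading each right-hand side left to right until a non-nullable symbol is reached.

From E → b d:
  - b is a terminal: add 'b' and stop
From E → n +:
  - n is a terminal: add 'n' and stop

Collecting: FIRST(E) = { 'b', 'n' }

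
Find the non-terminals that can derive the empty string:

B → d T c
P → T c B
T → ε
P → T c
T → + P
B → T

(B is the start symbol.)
A non-terminal is nullable if it can derive ε (the empty string): either it has an ε-production, or it has a production whose right-hand side consists entirely of nullable non-terminals.

ε-productions: T → ε
So T is immediately nullable.
B → T: every symbol on the right is nullable, so B is nullable too.
No further non-terminal can be added: every production for the remaining non-terminals contains a terminal or a non-nullable non-terminal.
Nullable = { 'B', 'T' }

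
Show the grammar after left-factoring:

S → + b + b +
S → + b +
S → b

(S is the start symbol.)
Left-factoring transforms A → αβ₁ | αβ₂ into A → αA' and A' → β₁ | β₂
(α is the longest common prefix among the alternatives). Repeat until
no nonterminal has two alternatives with a common prefix.

Round 1: S has alternatives sharing prefix '+ b +'. Introduce S': S → + b + S'
  Add: S' → b +
  Add: S' → ε

No remaining common prefixes — done.

Resulting grammar:
S → + b + S'
S' → b +
S' → ε
S → b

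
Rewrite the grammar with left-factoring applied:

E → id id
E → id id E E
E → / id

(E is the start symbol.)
Left-factoring transforms A → αβ₁ | αβ₂ into A → αA' and A' → β₁ | β₂
(α is the longest common prefix among the alternatives). Repeat until
no nonterminal has two alternatives with a common prefix.

Round 1: E has alternatives sharing prefix 'id id'. Introduce E': E → id id E'
  Add: E' → ε
  Add: E' → E E

No remaining common prefixes — done.

Resulting grammar:
E → id id E'
E' → ε
E' → E E
E → / id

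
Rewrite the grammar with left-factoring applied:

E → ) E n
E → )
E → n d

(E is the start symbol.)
Left-factoring transforms A → αβ₁ | αβ₂ into A → αA' and A' → β₁ | β₂
(α is the longest common prefix among the alternatives). Repeat until
no nonterminal has two alternatives with a common prefix.

Round 1: E has alternatives sharing prefix ')'. Introduce E': E → ) E'
  Add: E' → E n
  Add: E' → ε

No remaining common prefixes — done.

Resulting grammar:
E → ) E'
E' → E n
E' → ε
E → n d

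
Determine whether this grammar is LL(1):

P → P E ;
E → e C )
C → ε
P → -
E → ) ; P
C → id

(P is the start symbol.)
A grammar is LL(1) if for each non-terminal N with multiple productions, the predict sets of those productions are pairwise disjoint, where PREDICT(N → α) = (FIRST(α) \ {ε}) ∪ (FOLLOW(N) if α ⇒* ε).

Relevant sets:
  FIRST(P) = { '-' }
  FOLLOW(C) = { ')' }

For P:
  PREDICT(P → P E ';') = { '-' }
  PREDICT(P → '-') = { '-' }
For E:
  PREDICT(E → e C ')') = { 'e' }
  PREDICT(E → ')' ';' P) = { ')' }
For C:
  PREDICT(C → ε) = { ')' }
  PREDICT(C → id) = { 'id' }

Conflict found: Predict set conflict for P: { '-' }
The grammar is NOT LL(1).

Answer: No. Predict set conflict for P: { '-' }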